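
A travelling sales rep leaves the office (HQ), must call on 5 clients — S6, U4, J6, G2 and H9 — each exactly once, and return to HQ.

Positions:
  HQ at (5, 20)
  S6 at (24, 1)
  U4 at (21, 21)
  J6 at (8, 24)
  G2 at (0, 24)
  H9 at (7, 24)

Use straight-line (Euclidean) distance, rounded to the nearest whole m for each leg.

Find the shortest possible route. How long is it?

HQ-S6-U4-J6-G2-H9-HQ: 27+20+13+8+7+4 = 79
HQ-S6-U4-J6-H9-G2-HQ: 27+20+13+1+7+6 = 74
HQ-S6-U4-G2-J6-H9-HQ: 27+20+21+8+1+4 = 81
HQ-S6-U4-G2-H9-J6-HQ: 27+20+21+7+1+5 = 81
HQ-S6-U4-H9-J6-G2-HQ: 27+20+14+1+8+6 = 76
HQ-S6-U4-H9-G2-J6-HQ: 27+20+14+7+8+5 = 81
HQ-S6-J6-U4-G2-H9-HQ: 27+28+13+21+7+4 = 100
HQ-S6-J6-U4-H9-G2-HQ: 27+28+13+14+7+6 = 95
HQ-S6-J6-G2-U4-H9-HQ: 27+28+8+21+14+4 = 102
HQ-S6-J6-G2-H9-U4-HQ: 27+28+8+7+14+16 = 100
HQ-S6-J6-H9-U4-G2-HQ: 27+28+1+14+21+6 = 97
HQ-S6-J6-H9-G2-U4-HQ: 27+28+1+7+21+16 = 100
HQ-S6-G2-U4-J6-H9-HQ: 27+33+21+13+1+4 = 99
HQ-S6-G2-U4-H9-J6-HQ: 27+33+21+14+1+5 = 101
… (46 more)
The minimum is 74.
One optimal route: HQ → S6 → U4 → J6 → H9 → G2 → HQ (or its reverse).

74 m — the shortest possible round trip.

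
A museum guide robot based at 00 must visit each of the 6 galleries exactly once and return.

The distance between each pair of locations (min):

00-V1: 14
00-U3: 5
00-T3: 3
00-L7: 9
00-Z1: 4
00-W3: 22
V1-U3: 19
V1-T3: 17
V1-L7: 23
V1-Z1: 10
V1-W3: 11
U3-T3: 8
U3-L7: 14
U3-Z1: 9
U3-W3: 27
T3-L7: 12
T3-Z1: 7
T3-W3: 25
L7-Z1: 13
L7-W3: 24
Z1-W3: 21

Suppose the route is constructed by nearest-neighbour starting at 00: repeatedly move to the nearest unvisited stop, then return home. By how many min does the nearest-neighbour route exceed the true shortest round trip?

From 00: T3=3, Z1=4, U3=5, L7=9, V1=14, W3=22 → choose T3 (3).
From T3: Z1=7, U3=8, L7=12, V1=17, W3=25 → choose Z1 (7).
From Z1: U3=9, V1=10, L7=13, W3=21 → choose U3 (9).
From U3: L7=14, V1=19, W3=27 → choose L7 (14).
From L7: V1=23, W3=24 → choose V1 (23).
From V1: W3=11 → choose W3 (11).
NN route 00 → T3 → Z1 → U3 → L7 → V1 → W3 → 00 costs 89.
Optimal: 00 → U3 → T3 → L7 → W3 → V1 → Z1 → 00 costs 74 (by enumerating all 360 distinct tours).
Excess = 89 − 74 = 15.

15 min longer than the optimal tour.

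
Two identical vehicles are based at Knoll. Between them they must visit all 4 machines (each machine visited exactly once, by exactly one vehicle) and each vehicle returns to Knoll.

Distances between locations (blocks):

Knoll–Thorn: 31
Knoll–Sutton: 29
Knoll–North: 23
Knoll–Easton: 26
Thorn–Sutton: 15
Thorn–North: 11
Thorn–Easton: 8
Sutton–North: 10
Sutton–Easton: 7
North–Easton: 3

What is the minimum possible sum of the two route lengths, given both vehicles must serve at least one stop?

There are 2^3 − 1 = 7 ways to divide the 4 stops into two non-empty groups. For each, the best each vehicle can do is its own shortest tour through its group:
  {Thorn} + {Sutton, North, Easton}: 62 + 62 = 124
  {Sutton} + {Thorn, North, Easton}: 58 + 65 = 123
  {Thorn, Sutton} + {North, Easton}: 75 + 52 = 127
  {North} + {Thorn, Sutton, Easton}: 46 + 75 = 121
  {Thorn, North} + {Sutton, Easton}: 65 + 62 = 127
  {Sutton, North} + {Thorn, Easton}: 62 + 65 = 127
  … (7 splits in total)
Best: vehicle 1 Knoll → North → Knoll = 46; vehicle 2 Knoll → Thorn → Easton → Sutton → Knoll = 75; combined 121.

Minimum combined distance: 121 blocks.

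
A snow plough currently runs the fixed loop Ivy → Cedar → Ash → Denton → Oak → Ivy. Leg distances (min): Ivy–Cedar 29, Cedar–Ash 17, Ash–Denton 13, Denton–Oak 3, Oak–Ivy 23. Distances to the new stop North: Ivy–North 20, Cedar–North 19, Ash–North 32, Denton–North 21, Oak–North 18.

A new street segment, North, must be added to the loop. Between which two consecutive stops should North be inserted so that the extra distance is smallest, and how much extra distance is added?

Insertion cost between consecutive stops i–j is d(i,North) + d(North,j) − d(i,j):
  between Ivy and Cedar: 20 + 19 − 29 = 10
  between Cedar and Ash: 19 + 32 − 17 = 34
  between Ash and Denton: 32 + 21 − 13 = 40
  between Denton and Oak: 21 + 18 − 3 = 36
  between Oak and Ivy: 18 + 20 − 23 = 15
Cheapest insertion is between Ivy and Cedar, adding 10.
New total = 85 + 10 = 95.

+10 min — insert North between Ivy and Cedar.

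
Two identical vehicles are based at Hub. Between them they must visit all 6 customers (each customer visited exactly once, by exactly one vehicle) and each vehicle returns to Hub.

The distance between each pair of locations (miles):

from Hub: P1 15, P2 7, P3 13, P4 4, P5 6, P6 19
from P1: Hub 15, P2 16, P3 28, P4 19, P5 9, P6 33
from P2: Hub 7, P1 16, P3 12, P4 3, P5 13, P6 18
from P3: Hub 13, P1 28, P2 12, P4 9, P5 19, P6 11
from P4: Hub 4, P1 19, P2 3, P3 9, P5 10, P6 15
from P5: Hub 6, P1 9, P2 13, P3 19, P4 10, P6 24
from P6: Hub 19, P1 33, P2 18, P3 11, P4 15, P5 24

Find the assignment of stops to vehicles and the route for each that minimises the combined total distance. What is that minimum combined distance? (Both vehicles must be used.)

Try each way of splitting the stops between the two vehicles (each non-empty) and, for each split, find the best tour for each vehicle:
  {P1} + {P2, P3, P4, P5, P6}: 30 + 60 = 90
  {P2} + {P1, P3, P4, P5, P6}: 14 + 72 = 86
  {P1, P2} + {P3, P4, P5, P6}: 38 + 54 = 92
  {P3} + {P1, P2, P4, P5, P6}: 26 + 68 = 94
  {P1, P3} + {P2, P4, P5, P6}: 56 + 55 = 111
  {P2, P3} + {P1, P4, P5, P6}: 32 + 67 = 99
  … (31 splits in total)
  {P1, P5} + {P2, P3, P4, P6}: 30 + 49 = 79  ← best
Best: vehicle 1 Hub → P1 → P5 → Hub = 30; vehicle 2 Hub → P2 → P3 → P6 → P4 → Hub = 49; combined 79.

Minimum combined distance: 79 miles.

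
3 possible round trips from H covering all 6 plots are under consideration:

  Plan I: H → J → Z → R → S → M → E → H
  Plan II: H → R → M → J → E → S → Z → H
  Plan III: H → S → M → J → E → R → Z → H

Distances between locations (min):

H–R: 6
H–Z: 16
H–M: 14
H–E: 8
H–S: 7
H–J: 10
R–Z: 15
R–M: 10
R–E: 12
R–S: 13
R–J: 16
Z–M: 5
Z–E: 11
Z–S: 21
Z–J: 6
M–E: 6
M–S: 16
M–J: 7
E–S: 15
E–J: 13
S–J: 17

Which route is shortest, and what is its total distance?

Plan I: 10 + 6 + 15 + 13 + 16 + 6 + 8 = 74
Plan II: 6 + 10 + 7 + 13 + 15 + 21 + 16 = 88
Plan III: 7 + 16 + 7 + 13 + 12 + 15 + 16 = 86

Shortest is Plan I, total 74 min.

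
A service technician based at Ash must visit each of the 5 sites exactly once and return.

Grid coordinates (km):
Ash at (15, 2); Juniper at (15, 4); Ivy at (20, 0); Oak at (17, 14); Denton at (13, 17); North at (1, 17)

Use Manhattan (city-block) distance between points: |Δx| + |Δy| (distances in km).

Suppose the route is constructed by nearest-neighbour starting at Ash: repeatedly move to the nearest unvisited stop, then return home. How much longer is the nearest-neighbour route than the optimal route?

Excess over optimum: 4 km.

From Ash: Juniper=2, Ivy=7, Oak=14, Denton=17, North=29 → choose Juniper (2).
From Juniper: Ivy=9, Oak=12, Denton=15, North=27 → choose Ivy (9).
From Ivy: Oak=17, Denton=24, North=36 → choose Oak (17).
From Oak: Denton=7, North=19 → choose Denton (7).
From Denton: North=12 → choose North (12).
NN route Ash → Juniper → Ivy → Oak → Denton → North → Ash costs 76.
Optimal: Ash → Juniper → Denton → North → Oak → Ivy → Ash costs 72 (by enumerating all 60 distinct tours).
Excess = 76 − 72 = 4.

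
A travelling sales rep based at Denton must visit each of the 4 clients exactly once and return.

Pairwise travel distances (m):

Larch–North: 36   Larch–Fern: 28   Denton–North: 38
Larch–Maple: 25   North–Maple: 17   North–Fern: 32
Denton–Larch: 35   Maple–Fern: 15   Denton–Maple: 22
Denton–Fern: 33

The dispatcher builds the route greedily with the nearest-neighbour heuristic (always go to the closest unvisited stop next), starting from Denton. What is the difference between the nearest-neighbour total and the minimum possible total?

6 m longer than the optimal tour.

Denton: Maple=22, Fern=33, Larch=35, North=38 ⇒ Maple
Maple: Fern=15, North=17, Larch=25 ⇒ Fern
Fern: Larch=28, North=32 ⇒ Larch
Larch: North=36 ⇒ North
NN route Denton → Maple → Fern → Larch → North → Denton costs 139.
Optimal: Denton → Larch → Fern → Maple → North → Denton costs 133 (by enumerating all 12 distinct tours).
Excess = 139 − 133 = 6.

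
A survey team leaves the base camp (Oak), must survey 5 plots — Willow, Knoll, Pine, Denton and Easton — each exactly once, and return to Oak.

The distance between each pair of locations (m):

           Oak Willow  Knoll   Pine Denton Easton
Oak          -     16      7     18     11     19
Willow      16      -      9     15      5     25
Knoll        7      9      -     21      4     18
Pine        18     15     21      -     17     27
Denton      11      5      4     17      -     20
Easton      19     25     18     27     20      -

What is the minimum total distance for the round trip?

There are 60 distinct closed tours to check (reversals are equivalent).
Oak→Willow→Knoll→Pine→Denton→Easton→Oak: 16+9+21+17+20+19 = 102
Oak→Willow→Knoll→Pine→Easton→Denton→Oak: 16+9+21+27+20+11 = 104
Oak→Willow→Knoll→Denton→Pine→Easton→Oak: 16+9+4+17+27+19 = 92
Oak→Willow→Knoll→Denton→Easton→Pine→Oak: 16+9+4+20+27+18 = 94
Oak→Willow→Knoll→Easton→Pine→Denton→Oak: 16+9+18+27+17+11 = 98
Oak→Willow→Knoll→Easton→Denton→Pine→Oak: 16+9+18+20+17+18 = 98
Oak→Willow→Pine→Knoll→Denton→Easton→Oak: 16+15+21+4+20+19 = 95
Oak→Willow→Pine→Knoll→Easton→Denton→Oak: 16+15+21+18+20+11 = 101
Oak→Willow→Pine→Denton→Knoll→Easton→Oak: 16+15+17+4+18+19 = 89
Oak→Willow→Pine→Denton→Easton→Knoll→Oak: 16+15+17+20+18+7 = 93
Oak→Willow→Pine→Easton→Knoll→Denton→Oak: 16+15+27+18+4+11 = 91
Oak→Willow→Pine→Easton→Denton→Knoll→Oak: 16+15+27+20+4+7 = 89
Oak→Willow→Denton→Knoll→Pine→Easton→Oak: 16+5+4+21+27+19 = 92
Oak→Willow→Denton→Knoll→Easton→Pine→Oak: 16+5+4+18+27+18 = 88
… (46 more)
Oak→Knoll→Denton→Willow→Pine→Easton→Oak: 7+4+5+15+27+19 = 77  ← best
The minimum is 77.
One optimal route: Oak → Knoll → Denton → Willow → Pine → Easton → Oak (or its reverse).

Minimum total distance: 77 m.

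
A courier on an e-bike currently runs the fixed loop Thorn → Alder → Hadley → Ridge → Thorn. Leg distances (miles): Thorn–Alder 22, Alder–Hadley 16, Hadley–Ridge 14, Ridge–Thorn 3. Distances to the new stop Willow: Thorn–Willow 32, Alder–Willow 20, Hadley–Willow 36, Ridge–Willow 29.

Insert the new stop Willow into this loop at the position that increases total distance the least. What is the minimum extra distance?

Minimum extra distance: 30 miles, inserting Willow between Thorn and Alder.

Insertion cost between consecutive stops i–j is d(i,Willow) + d(Willow,j) − d(i,j):
  between Thorn and Alder: 32 + 20 − 22 = 30
  between Alder and Hadley: 20 + 36 − 16 = 40
  between Hadley and Ridge: 36 + 29 − 14 = 51
  between Ridge and Thorn: 29 + 32 − 3 = 58
Cheapest insertion is between Thorn and Alder, adding 30.
New total = 55 + 30 = 85.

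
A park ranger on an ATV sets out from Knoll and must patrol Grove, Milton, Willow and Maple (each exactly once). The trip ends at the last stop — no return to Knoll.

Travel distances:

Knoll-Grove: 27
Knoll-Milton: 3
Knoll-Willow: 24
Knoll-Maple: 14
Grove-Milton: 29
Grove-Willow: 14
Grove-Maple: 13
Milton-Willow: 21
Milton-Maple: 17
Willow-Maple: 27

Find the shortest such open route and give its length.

There are 4! = 24 possible orderings.
Knoll → Grove → Milton → Willow → Maple: 27+29+21+27 = 104
Knoll → Grove → Milton → Maple → Willow: 27+29+17+27 = 100
Knoll → Grove → Willow → Milton → Maple: 27+14+21+17 = 79
Knoll → Grove → Willow → Maple → Milton: 27+14+27+17 = 85
Knoll → Grove → Maple → Milton → Willow: 27+13+17+21 = 78
Knoll → Grove → Maple → Willow → Milton: 27+13+27+21 = 88
Knoll → Milton → Grove → Willow → Maple: 3+29+14+27 = 73
Knoll → Milton → Grove → Maple → Willow: 3+29+13+27 = 72
Knoll → Milton → Willow → Grove → Maple: 3+21+14+13 = 51
Knoll → Milton → Willow → Maple → Grove: 3+21+27+13 = 64
Knoll → Milton → Maple → Grove → Willow: 3+17+13+14 = 47
Knoll → Milton → Maple → Willow → Grove: 3+17+27+14 = 61
Knoll → Willow → Grove → Milton → Maple: 24+14+29+17 = 84
Knoll → Willow → Grove → Maple → Milton: 24+14+13+17 = 68
… (10 more)
The minimum is 47.
One shortest path: Knoll → Milton → Maple → Grove → Willow.

47 — the minimum one-way total.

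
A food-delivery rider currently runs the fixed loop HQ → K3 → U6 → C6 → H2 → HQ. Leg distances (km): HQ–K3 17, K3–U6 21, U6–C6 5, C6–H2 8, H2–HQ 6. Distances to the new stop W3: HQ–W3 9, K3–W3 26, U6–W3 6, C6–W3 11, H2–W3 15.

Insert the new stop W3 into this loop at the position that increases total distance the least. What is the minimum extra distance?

Adding 11 km by placing W3 on the K3–U6 leg.

Insertion cost between consecutive stops i–j is d(i,W3) + d(W3,j) − d(i,j):
  between HQ and K3: 9 + 26 − 17 = 18
  between K3 and U6: 26 + 6 − 21 = 11
  between U6 and C6: 6 + 11 − 5 = 12
  between C6 and H2: 11 + 15 − 8 = 18
  between H2 and HQ: 15 + 9 − 6 = 18
Cheapest insertion is between K3 and U6, adding 11.
New total = 57 + 11 = 68.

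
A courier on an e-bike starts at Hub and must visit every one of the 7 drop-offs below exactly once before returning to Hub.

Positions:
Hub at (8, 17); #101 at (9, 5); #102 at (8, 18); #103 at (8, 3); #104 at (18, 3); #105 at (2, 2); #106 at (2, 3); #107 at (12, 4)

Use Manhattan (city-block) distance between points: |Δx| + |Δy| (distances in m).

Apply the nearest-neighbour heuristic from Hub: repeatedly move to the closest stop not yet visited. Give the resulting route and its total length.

Total distance 68 m via the nearest-neighbour route Hub → #102 → #101 → #103 → #107 → #104 → #106 → #105 → Hub.

From Hub: distances to unvisited — #102=1, #101=13, #103=14, #107=17, #106=20, #105=21, #104=24. Nearest is #102 (1).
From #102: distances to unvisited — #101=14, #103=15, #107=18, #106=21, #105=22, #104=25. Nearest is #101 (14).
From #101: distances to unvisited — #103=3, #107=4, #106=9, #105=10, #104=11. Nearest is #103 (3).
From #103: distances to unvisited — #107=5, #106=6, #105=7, #104=10. Nearest is #107 (5).
From #107: distances to unvisited — #104=7, #106=11, #105=12. Nearest is #104 (7).
From #104: distances to unvisited — #106=16, #105=17. Nearest is #106 (16).
From #106: distances to unvisited — #105=1. Nearest is #105 (1).
Return #105→Hub: 21.
Total = 1 + 14 + 3 + 5 + 7 + 16 + 1 + 21 = 68.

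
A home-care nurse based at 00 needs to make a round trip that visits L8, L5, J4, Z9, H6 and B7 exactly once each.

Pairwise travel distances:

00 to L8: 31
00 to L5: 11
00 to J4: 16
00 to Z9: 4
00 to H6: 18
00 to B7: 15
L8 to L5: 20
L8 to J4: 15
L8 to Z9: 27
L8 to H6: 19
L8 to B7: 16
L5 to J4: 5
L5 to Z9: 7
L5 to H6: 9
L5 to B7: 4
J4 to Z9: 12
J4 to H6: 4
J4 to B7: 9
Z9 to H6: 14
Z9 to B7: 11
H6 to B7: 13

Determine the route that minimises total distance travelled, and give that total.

00-L8-L5-J4-Z9-H6-B7-00: 31+20+5+12+14+13+15 = 110
00-L8-L5-J4-Z9-B7-H6-00: 31+20+5+12+11+13+18 = 110
00-L8-L5-J4-H6-Z9-B7-00: 31+20+5+4+14+11+15 = 100
00-L8-L5-J4-H6-B7-Z9-00: 31+20+5+4+13+11+4 = 88
00-L8-L5-J4-B7-Z9-H6-00: 31+20+5+9+11+14+18 = 108
00-L8-L5-J4-B7-H6-Z9-00: 31+20+5+9+13+14+4 = 96
00-L8-L5-Z9-J4-H6-B7-00: 31+20+7+12+4+13+15 = 102
00-L8-L5-Z9-J4-B7-H6-00: 31+20+7+12+9+13+18 = 110
… (352 more)
00-L5-B7-L8-J4-H6-Z9-00: 11+4+16+15+4+14+4 = 68  ← best
The minimum is 68.
One optimal route: 00 → L5 → B7 → L8 → J4 → H6 → Z9 → 00 (or its reverse).

68 — the shortest possible round trip.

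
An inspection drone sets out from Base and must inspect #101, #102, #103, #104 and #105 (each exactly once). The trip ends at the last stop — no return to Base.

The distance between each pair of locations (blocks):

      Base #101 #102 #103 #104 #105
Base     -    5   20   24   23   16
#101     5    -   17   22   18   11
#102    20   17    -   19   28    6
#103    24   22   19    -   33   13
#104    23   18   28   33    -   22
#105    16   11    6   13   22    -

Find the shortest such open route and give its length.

Minimum one-way distance = 70 blocks.

There are 5! = 120 possible orderings.
Base - #101 - #102 - #103 - #104 - #105: 5+17+19+33+22 = 96
Base - #101 - #102 - #103 - #105 - #104: 5+17+19+13+22 = 76
Base - #101 - #102 - #104 - #103 - #105: 5+17+28+33+13 = 96
Base - #101 - #102 - #104 - #105 - #103: 5+17+28+22+13 = 85
Base - #101 - #102 - #105 - #103 - #104: 5+17+6+13+33 = 74
Base - #101 - #102 - #105 - #104 - #103: 5+17+6+22+33 = 83
Base - #101 - #103 - #102 - #104 - #105: 5+22+19+28+22 = 96
Base - #101 - #103 - #102 - #105 - #104: 5+22+19+6+22 = 74
Base - #101 - #103 - #104 - #102 - #105: 5+22+33+28+6 = 94
Base - #101 - #103 - #104 - #105 - #102: 5+22+33+22+6 = 88
Base - #101 - #103 - #105 - #102 - #104: 5+22+13+6+28 = 74
Base - #101 - #103 - #105 - #104 - #102: 5+22+13+22+28 = 90
Base - #101 - #104 - #102 - #103 - #105: 5+18+28+19+13 = 83
Base - #101 - #104 - #102 - #105 - #103: 5+18+28+6+13 = 70
… (106 more)
The minimum is 70.
One shortest path: Base → #101 → #104 → #102 → #105 → #103.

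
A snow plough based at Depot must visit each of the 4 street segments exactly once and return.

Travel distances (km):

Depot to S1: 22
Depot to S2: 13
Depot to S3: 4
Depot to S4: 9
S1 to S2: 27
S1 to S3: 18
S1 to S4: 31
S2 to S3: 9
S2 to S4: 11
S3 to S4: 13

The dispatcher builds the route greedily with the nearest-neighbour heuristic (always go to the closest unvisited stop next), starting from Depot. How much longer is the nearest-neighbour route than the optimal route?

8 km longer than the optimal tour.

From Depot: S3=4, S4=9, S2=13, S1=22 → choose S3 (4).
From S3: S2=9, S4=13, S1=18 → choose S2 (9).
From S2: S4=11, S1=27 → choose S4 (11).
From S4: S1=31 → choose S1 (31).
NN route Depot → S3 → S2 → S4 → S1 → Depot costs 77.
Optimal: Depot → S1 → S3 → S2 → S4 → Depot costs 69 (by enumerating all 12 distinct tours).
Excess = 77 − 69 = 8.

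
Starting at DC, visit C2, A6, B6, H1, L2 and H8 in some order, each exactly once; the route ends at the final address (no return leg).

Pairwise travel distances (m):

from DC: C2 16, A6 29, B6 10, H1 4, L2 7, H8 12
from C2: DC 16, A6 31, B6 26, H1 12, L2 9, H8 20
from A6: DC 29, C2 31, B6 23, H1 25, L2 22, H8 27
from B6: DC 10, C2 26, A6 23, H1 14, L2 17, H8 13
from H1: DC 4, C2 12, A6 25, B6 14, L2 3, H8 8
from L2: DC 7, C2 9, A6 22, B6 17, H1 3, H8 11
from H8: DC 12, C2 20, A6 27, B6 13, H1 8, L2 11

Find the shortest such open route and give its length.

There are 6! = 720 possible orderings.
DC→C2→A6→B6→H1→L2→H8: 16+31+23+14+3+11 = 98
DC→C2→A6→B6→H1→H8→L2: 16+31+23+14+8+11 = 103
DC→C2→A6→B6→L2→H1→H8: 16+31+23+17+3+8 = 98
DC→C2→A6→B6→L2→H8→H1: 16+31+23+17+11+8 = 106
DC→C2→A6→B6→H8→H1→L2: 16+31+23+13+8+3 = 94
DC→C2→A6→B6→H8→L2→H1: 16+31+23+13+11+3 = 97
DC→C2→A6→H1→B6→L2→H8: 16+31+25+14+17+11 = 114
DC→C2→A6→H1→B6→H8→L2: 16+31+25+14+13+11 = 110
… (712 more)
DC→C2→L2→H1→H8→B6→A6: 16+9+3+8+13+23 = 72  ← best
The minimum is 72.
One shortest path: DC → C2 → L2 → H1 → H8 → B6 → A6.

72 m — the minimum one-way total.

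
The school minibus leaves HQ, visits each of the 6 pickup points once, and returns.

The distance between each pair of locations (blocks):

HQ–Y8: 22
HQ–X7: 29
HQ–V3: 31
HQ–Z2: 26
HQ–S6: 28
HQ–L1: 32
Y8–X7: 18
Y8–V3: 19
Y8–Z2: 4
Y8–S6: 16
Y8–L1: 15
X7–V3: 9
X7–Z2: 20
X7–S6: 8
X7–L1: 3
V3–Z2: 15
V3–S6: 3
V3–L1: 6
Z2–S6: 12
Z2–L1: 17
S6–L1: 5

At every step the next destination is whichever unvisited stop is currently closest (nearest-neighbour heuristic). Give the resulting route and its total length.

Nearest-neighbour total = 79 blocks; route HQ → Y8 → Z2 → S6 → V3 → L1 → X7 → HQ.

HQ → [Y8:22 / Z2:26 / S6:28 / X7:29 / V3:31 / L1:32] → Y8 (22)
Y8 → [Z2:4 / L1:15 / S6:16 / X7:18 / V3:19] → Z2 (4)
Z2 → [S6:12 / V3:15 / L1:17 / X7:20] → S6 (12)
S6 → [V3:3 / L1:5 / X7:8] → V3 (3)
V3 → [L1:6 / X7:9] → L1 (6)
L1 → [X7:3] → X7 (3)
Return X7→HQ: 29.
Total = 22 + 4 + 12 + 3 + 6 + 3 + 29 = 79.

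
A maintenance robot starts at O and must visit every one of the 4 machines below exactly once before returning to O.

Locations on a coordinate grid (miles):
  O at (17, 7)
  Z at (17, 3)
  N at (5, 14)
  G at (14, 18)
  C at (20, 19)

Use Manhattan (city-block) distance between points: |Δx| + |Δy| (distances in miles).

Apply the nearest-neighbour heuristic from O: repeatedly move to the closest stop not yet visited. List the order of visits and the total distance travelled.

68 miles along O → Z → G → C → N → O.

O → [Z:4 / G:14 / C:15 / N:19] → Z (4)
Z → [G:18 / C:19 / N:23] → G (18)
G → [C:7 / N:13] → C (7)
C → [N:20] → N (20)
Return N→O: 19.
Total = 4 + 18 + 7 + 20 + 19 = 68.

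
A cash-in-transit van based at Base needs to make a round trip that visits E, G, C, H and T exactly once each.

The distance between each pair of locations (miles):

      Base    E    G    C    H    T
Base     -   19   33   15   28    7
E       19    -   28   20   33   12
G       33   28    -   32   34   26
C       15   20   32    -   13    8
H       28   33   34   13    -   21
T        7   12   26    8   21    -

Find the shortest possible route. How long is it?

There are 60 distinct closed tours to check (reversals are equivalent).
Base → E → G → C → H → T → Base: 19+28+32+13+21+7 = 120
Base → E → G → C → T → H → Base: 19+28+32+8+21+28 = 136
Base → E → G → H → C → T → Base: 19+28+34+13+8+7 = 109
Base → E → G → H → T → C → Base: 19+28+34+21+8+15 = 125
Base → E → G → T → C → H → Base: 19+28+26+8+13+28 = 122
Base → E → G → T → H → C → Base: 19+28+26+21+13+15 = 122
Base → E → C → G → H → T → Base: 19+20+32+34+21+7 = 133
Base → E → C → G → T → H → Base: 19+20+32+26+21+28 = 146
Base → E → C → H → G → T → Base: 19+20+13+34+26+7 = 119
Base → E → C → H → T → G → Base: 19+20+13+21+26+33 = 132
Base → E → C → T → G → H → Base: 19+20+8+26+34+28 = 135
Base → E → C → T → H → G → Base: 19+20+8+21+34+33 = 135
Base → E → H → G → C → T → Base: 19+33+34+32+8+7 = 133
Base → E → H → G → T → C → Base: 19+33+34+26+8+15 = 135
… (46 more)
The minimum is 109.
One optimal route: Base → E → G → H → C → T → Base (or its reverse).

Minimum total distance: 109 miles.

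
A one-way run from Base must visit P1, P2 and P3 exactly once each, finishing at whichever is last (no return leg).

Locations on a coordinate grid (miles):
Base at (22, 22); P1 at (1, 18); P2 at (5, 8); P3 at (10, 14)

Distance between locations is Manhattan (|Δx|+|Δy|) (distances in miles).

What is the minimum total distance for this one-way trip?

There are 3! = 6 possible orderings.
Base→P1→P2→P3: 25+14+11 = 50
Base→P1→P3→P2: 25+13+11 = 49
Base→P2→P1→P3: 31+14+13 = 58
Base→P2→P3→P1: 31+11+13 = 55
Base→P3→P1→P2: 20+13+14 = 47
Base→P3→P2→P1: 20+11+14 = 45
The minimum is 45.
One shortest path: Base → P3 → P2 → P1.

45 miles — the minimum one-way total.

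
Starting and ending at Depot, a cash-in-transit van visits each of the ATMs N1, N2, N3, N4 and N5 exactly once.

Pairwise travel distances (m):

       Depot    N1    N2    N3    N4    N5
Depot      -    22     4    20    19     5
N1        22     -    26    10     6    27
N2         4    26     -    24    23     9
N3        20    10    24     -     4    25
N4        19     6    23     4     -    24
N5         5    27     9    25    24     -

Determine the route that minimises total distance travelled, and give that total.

Depot-N1-N2-N3-N4-N5-Depot: 22+26+24+4+24+5 = 105
Depot-N1-N2-N3-N5-N4-Depot: 22+26+24+25+24+19 = 140
Depot-N1-N2-N4-N3-N5-Depot: 22+26+23+4+25+5 = 105
Depot-N1-N2-N4-N5-N3-Depot: 22+26+23+24+25+20 = 140
Depot-N1-N2-N5-N3-N4-Depot: 22+26+9+25+4+19 = 105
Depot-N1-N2-N5-N4-N3-Depot: 22+26+9+24+4+20 = 105
Depot-N1-N3-N2-N4-N5-Depot: 22+10+24+23+24+5 = 108
Depot-N1-N3-N2-N5-N4-Depot: 22+10+24+9+24+19 = 108
Depot-N1-N3-N4-N2-N5-Depot: 22+10+4+23+9+5 = 73
Depot-N1-N3-N4-N5-N2-Depot: 22+10+4+24+9+4 = 73
Depot-N1-N3-N5-N2-N4-Depot: 22+10+25+9+23+19 = 108
Depot-N1-N3-N5-N4-N2-Depot: 22+10+25+24+23+4 = 108
Depot-N1-N4-N2-N3-N5-Depot: 22+6+23+24+25+5 = 105
Depot-N1-N4-N2-N5-N3-Depot: 22+6+23+9+25+20 = 105
… (46 more)
Depot-N1-N4-N3-N2-N5-Depot: 22+6+4+24+9+5 = 70  ← best
The minimum is 70.
One optimal route: Depot → N1 → N4 → N3 → N2 → N5 → Depot (or its reverse).

Shortest round trip = 70 m.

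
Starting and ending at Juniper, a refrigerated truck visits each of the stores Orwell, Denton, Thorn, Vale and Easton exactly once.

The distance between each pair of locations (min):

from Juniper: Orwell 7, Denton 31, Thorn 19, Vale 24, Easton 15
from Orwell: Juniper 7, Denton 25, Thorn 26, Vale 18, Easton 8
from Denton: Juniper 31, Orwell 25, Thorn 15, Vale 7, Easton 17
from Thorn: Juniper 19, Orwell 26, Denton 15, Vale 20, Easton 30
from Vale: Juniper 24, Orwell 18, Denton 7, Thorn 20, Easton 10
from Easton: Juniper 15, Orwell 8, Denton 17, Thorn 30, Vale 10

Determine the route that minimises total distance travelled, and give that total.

66 min — the shortest possible round trip.

Juniper-Orwell-Denton-Thorn-Vale-Easton-Juniper: 7+25+15+20+10+15 = 92
Juniper-Orwell-Denton-Thorn-Easton-Vale-Juniper: 7+25+15+30+10+24 = 111
Juniper-Orwell-Denton-Vale-Thorn-Easton-Juniper: 7+25+7+20+30+15 = 104
Juniper-Orwell-Denton-Vale-Easton-Thorn-Juniper: 7+25+7+10+30+19 = 98
Juniper-Orwell-Denton-Easton-Thorn-Vale-Juniper: 7+25+17+30+20+24 = 123
Juniper-Orwell-Denton-Easton-Vale-Thorn-Juniper: 7+25+17+10+20+19 = 98
Juniper-Orwell-Thorn-Denton-Vale-Easton-Juniper: 7+26+15+7+10+15 = 80
Juniper-Orwell-Thorn-Denton-Easton-Vale-Juniper: 7+26+15+17+10+24 = 99
Juniper-Orwell-Thorn-Vale-Denton-Easton-Juniper: 7+26+20+7+17+15 = 92
Juniper-Orwell-Thorn-Vale-Easton-Denton-Juniper: 7+26+20+10+17+31 = 111
Juniper-Orwell-Thorn-Easton-Denton-Vale-Juniper: 7+26+30+17+7+24 = 111
Juniper-Orwell-Thorn-Easton-Vale-Denton-Juniper: 7+26+30+10+7+31 = 111
Juniper-Orwell-Vale-Denton-Thorn-Easton-Juniper: 7+18+7+15+30+15 = 92
Juniper-Orwell-Vale-Denton-Easton-Thorn-Juniper: 7+18+7+17+30+19 = 98
… (46 more)
Juniper-Orwell-Easton-Vale-Denton-Thorn-Juniper: 7+8+10+7+15+19 = 66  ← best
The minimum is 66.
One optimal route: Juniper → Orwell → Easton → Vale → Denton → Thorn → Juniper (or its reverse).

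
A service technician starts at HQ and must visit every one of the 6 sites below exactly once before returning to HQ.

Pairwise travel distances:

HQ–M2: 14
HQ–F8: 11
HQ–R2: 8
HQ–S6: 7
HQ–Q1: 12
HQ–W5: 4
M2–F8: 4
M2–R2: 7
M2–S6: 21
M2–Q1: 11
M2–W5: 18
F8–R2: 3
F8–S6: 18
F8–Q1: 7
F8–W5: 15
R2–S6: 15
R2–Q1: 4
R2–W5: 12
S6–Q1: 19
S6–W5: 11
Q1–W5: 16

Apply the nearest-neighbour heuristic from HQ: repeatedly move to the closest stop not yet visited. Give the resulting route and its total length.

HQ → [W5:4 / S6:7 / R2:8 / F8:11 / Q1:12 / M2:14] → W5 (4)
W5 → [S6:11 / R2:12 / F8:15 / Q1:16 / M2:18] → S6 (11)
S6 → [R2:15 / F8:18 / Q1:19 / M2:21] → R2 (15)
R2 → [F8:3 / Q1:4 / M2:7] → F8 (3)
F8 → [M2:4 / Q1:7] → M2 (4)
M2 → [Q1:11] → Q1 (11)
Return Q1→HQ: 12.
Total = 4 + 11 + 15 + 3 + 4 + 11 + 12 = 60.

Total distance 60 via the nearest-neighbour route HQ → W5 → S6 → R2 → F8 → M2 → Q1 → HQ.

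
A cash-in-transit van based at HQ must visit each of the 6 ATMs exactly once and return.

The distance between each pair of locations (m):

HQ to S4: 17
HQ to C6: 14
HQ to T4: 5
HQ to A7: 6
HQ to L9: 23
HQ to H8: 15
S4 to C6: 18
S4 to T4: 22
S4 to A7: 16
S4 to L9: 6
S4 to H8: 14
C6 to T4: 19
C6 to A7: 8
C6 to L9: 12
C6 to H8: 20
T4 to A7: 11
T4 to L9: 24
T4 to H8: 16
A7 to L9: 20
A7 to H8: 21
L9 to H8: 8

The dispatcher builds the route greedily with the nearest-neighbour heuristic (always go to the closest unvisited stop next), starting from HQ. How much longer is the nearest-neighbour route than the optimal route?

The nearest-neighbour route is 4 m longer than optimal.

HQ: T4=5, A7=6, C6=14, H8=15, S4=17, L9=23 ⇒ T4
T4: A7=11, H8=16, C6=19, S4=22, L9=24 ⇒ A7
A7: C6=8, S4=16, L9=20, H8=21 ⇒ C6
C6: L9=12, S4=18, H8=20 ⇒ L9
L9: S4=6, H8=8 ⇒ S4
S4: H8=14 ⇒ H8
NN route HQ → T4 → A7 → C6 → L9 → S4 → H8 → HQ costs 71.
Optimal: HQ → T4 → H8 → S4 → L9 → C6 → A7 → HQ costs 67 (by enumerating all 360 distinct tours).
Excess = 71 − 67 = 4.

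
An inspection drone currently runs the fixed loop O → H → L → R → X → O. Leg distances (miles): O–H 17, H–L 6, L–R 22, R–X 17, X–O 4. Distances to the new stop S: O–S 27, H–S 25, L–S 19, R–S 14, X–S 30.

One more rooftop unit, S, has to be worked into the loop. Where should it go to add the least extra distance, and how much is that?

Adding 11 miles by placing S on the L–R leg.

Insertion cost between consecutive stops i–j is d(i,S) + d(S,j) − d(i,j):
  between O and H: 27 + 25 − 17 = 35
  between H and L: 25 + 19 − 6 = 38
  between L and R: 19 + 14 − 22 = 11
  between R and X: 14 + 30 − 17 = 27
  between X and O: 30 + 27 − 4 = 53
Cheapest insertion is between L and R, adding 11.
New total = 66 + 11 = 77.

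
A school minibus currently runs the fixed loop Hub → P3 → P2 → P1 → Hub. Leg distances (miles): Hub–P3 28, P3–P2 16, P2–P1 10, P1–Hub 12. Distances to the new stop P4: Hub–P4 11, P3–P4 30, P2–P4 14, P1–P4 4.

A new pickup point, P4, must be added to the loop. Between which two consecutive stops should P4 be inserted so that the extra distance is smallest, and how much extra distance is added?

+3 miles — insert P4 between P1 and Hub.

Insertion cost between consecutive stops i–j is d(i,P4) + d(P4,j) − d(i,j):
  between Hub and P3: 11 + 30 − 28 = 13
  between P3 and P2: 30 + 14 − 16 = 28
  between P2 and P1: 14 + 4 − 10 = 8
  between P1 and Hub: 4 + 11 − 12 = 3
Cheapest insertion is between P1 and Hub, adding 3.
New total = 66 + 3 = 69.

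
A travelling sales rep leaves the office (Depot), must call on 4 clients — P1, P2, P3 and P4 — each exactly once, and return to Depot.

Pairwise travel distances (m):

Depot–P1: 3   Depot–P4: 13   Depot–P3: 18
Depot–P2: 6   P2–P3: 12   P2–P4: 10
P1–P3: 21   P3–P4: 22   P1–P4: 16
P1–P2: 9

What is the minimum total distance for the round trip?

Minimum total distance: 59 m.

Depot - P1 - P2 - P3 - P4 - Depot: 3+9+12+22+13 = 59
Depot - P1 - P2 - P4 - P3 - Depot: 3+9+10+22+18 = 62
Depot - P1 - P3 - P2 - P4 - Depot: 3+21+12+10+13 = 59
Depot - P1 - P3 - P4 - P2 - Depot: 3+21+22+10+6 = 62
Depot - P1 - P4 - P2 - P3 - Depot: 3+16+10+12+18 = 59
Depot - P1 - P4 - P3 - P2 - Depot: 3+16+22+12+6 = 59
Depot - P2 - P1 - P3 - P4 - Depot: 6+9+21+22+13 = 71
Depot - P2 - P1 - P4 - P3 - Depot: 6+9+16+22+18 = 71
Depot - P2 - P3 - P1 - P4 - Depot: 6+12+21+16+13 = 68
Depot - P2 - P4 - P1 - P3 - Depot: 6+10+16+21+18 = 71
Depot - P3 - P1 - P2 - P4 - Depot: 18+21+9+10+13 = 71
Depot - P3 - P2 - P1 - P4 - Depot: 18+12+9+16+13 = 68
The minimum is 59.
One optimal route: Depot → P1 → P2 → P3 → P4 → Depot (or its reverse).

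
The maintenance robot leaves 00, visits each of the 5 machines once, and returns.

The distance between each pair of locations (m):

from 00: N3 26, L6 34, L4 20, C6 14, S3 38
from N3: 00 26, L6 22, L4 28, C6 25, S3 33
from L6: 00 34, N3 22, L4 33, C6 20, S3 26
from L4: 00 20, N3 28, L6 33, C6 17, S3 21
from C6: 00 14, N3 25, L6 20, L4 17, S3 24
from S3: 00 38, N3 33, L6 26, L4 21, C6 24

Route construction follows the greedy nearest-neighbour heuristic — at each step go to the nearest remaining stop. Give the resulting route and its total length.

00 → [C6:14 / L4:20 / N3:26 / L6:34 / S3:38] → C6 (14)
C6 → [L4:17 / L6:20 / S3:24 / N3:25] → L4 (17)
L4 → [S3:21 / N3:28 / L6:33] → S3 (21)
S3 → [L6:26 / N3:33] → L6 (26)
L6 → [N3:22] → N3 (22)
Return N3→00: 26.
Total = 14 + 17 + 21 + 26 + 22 + 26 = 126.

Total distance 126 m via the nearest-neighbour route 00 → C6 → L4 → S3 → L6 → N3 → 00.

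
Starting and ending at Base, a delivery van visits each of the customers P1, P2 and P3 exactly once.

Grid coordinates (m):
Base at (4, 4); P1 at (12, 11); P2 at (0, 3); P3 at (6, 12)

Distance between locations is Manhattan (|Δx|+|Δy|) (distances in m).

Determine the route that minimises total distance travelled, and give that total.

42 m — the shortest possible round trip.

Base → P1 → P2 → P3 → Base: 15+20+15+10 = 60
Base → P1 → P3 → P2 → Base: 15+7+15+5 = 42
Base → P2 → P1 → P3 → Base: 5+20+7+10 = 42
The minimum is 42.
One optimal route: Base → P1 → P3 → P2 → Base (or its reverse).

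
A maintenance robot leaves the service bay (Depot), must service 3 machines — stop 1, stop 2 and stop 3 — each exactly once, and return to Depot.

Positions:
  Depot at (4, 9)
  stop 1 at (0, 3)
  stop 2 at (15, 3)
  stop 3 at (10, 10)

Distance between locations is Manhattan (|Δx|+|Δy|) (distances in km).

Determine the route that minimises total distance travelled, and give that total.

There are 3 distinct closed tours to check (reversals are equivalent).
Depot→stop 1→stop 2→stop 3→Depot: 10+15+12+7 = 44
Depot→stop 1→stop 3→stop 2→Depot: 10+17+12+17 = 56
Depot→stop 2→stop 1→stop 3→Depot: 17+15+17+7 = 56
The minimum is 44.
One optimal route: Depot → stop 1 → stop 2 → stop 3 → Depot (or its reverse).

Minimum total distance: 44 km.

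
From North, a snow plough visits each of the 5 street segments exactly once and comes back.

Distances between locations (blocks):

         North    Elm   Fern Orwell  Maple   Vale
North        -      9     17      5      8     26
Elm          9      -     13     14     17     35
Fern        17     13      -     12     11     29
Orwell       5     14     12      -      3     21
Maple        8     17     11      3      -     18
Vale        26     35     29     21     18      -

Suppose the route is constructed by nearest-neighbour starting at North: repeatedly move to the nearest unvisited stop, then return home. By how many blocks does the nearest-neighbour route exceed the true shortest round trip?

The nearest-neighbour route is 16 blocks longer than optimal.

North: Orwell=5, Maple=8, Elm=9, Fern=17, Vale=26 ⇒ Orwell
Orwell: Maple=3, Fern=12, Elm=14, Vale=21 ⇒ Maple
Maple: Fern=11, Elm=17, Vale=18 ⇒ Fern
Fern: Elm=13, Vale=29 ⇒ Elm
Elm: Vale=35 ⇒ Vale
NN route North → Orwell → Maple → Fern → Elm → Vale → North costs 93.
Optimal: North → Elm → Fern → Maple → Vale → Orwell → North costs 77 (by enumerating all 60 distinct tours).
Excess = 93 − 77 = 16.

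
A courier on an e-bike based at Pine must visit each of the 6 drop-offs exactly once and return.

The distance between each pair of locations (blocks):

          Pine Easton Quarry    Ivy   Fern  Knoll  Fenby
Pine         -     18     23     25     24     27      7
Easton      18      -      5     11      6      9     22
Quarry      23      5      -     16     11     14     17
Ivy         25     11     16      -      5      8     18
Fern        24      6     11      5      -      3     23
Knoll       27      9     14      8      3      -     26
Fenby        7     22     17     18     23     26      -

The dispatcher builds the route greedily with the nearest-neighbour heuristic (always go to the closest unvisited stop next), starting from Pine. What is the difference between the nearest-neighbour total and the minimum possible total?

Pine: Fenby=7, Easton=18, Quarry=23, Fern=24, Ivy=25, Knoll=27 ⇒ Fenby
Fenby: Quarry=17, Ivy=18, Easton=22, Fern=23, Knoll=26 ⇒ Quarry
Quarry: Easton=5, Fern=11, Knoll=14, Ivy=16 ⇒ Easton
Easton: Fern=6, Knoll=9, Ivy=11 ⇒ Fern
Fern: Knoll=3, Ivy=5 ⇒ Knoll
Knoll: Ivy=8 ⇒ Ivy
NN route Pine → Fenby → Quarry → Easton → Fern → Knoll → Ivy → Pine costs 71.
Optimal: Pine → Easton → Quarry → Fern → Knoll → Ivy → Fenby → Pine costs 70 (by enumerating all 360 distinct tours).
Excess = 71 − 70 = 1.

Excess over optimum: 1 blocks.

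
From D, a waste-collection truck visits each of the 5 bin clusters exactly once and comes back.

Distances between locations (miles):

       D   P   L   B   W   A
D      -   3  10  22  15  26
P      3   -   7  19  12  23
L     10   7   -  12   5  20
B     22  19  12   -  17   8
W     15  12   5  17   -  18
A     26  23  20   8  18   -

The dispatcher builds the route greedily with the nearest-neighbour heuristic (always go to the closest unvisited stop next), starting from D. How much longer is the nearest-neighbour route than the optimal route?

3 miles longer than the optimal tour.

From D: P=3, L=10, W=15, B=22, A=26 → choose P (3).
From P: L=7, W=12, B=19, A=23 → choose L (7).
From L: W=5, B=12, A=20 → choose W (5).
From W: B=17, A=18 → choose B (17).
From B: A=8 → choose A (8).
NN route D → P → L → W → B → A → D costs 66.
Optimal: D → P → L → B → A → W → D costs 63 (by enumerating all 60 distinct tours).
Excess = 66 − 63 = 3.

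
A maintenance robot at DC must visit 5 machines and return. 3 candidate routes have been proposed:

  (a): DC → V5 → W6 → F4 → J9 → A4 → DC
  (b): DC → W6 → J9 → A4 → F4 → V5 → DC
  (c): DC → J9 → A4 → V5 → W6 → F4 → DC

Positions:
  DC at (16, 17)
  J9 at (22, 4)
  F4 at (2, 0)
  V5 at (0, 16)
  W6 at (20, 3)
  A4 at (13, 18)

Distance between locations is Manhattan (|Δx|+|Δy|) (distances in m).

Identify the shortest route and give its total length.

(a): 17 + 33 + 21 + 24 + 23 + 4 = 122
(b): 18 + 3 + 23 + 29 + 18 + 17 = 108
(c): 19 + 23 + 15 + 33 + 21 + 31 = 142

108 m — (b) is the shortest.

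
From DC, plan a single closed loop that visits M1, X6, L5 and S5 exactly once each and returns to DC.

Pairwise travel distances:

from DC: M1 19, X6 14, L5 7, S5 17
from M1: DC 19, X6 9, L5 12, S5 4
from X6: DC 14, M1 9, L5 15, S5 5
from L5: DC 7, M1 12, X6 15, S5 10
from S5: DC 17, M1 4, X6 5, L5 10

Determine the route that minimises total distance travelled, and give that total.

42 — the shortest possible round trip.

There are 12 distinct closed tours to check (reversals are equivalent).
DC - M1 - X6 - L5 - S5 - DC: 19+9+15+10+17 = 70
DC - M1 - X6 - S5 - L5 - DC: 19+9+5+10+7 = 50
DC - M1 - L5 - X6 - S5 - DC: 19+12+15+5+17 = 68
DC - M1 - L5 - S5 - X6 - DC: 19+12+10+5+14 = 60
DC - M1 - S5 - X6 - L5 - DC: 19+4+5+15+7 = 50
DC - M1 - S5 - L5 - X6 - DC: 19+4+10+15+14 = 62
DC - X6 - M1 - L5 - S5 - DC: 14+9+12+10+17 = 62
DC - X6 - M1 - S5 - L5 - DC: 14+9+4+10+7 = 44
DC - X6 - L5 - M1 - S5 - DC: 14+15+12+4+17 = 62
DC - X6 - S5 - M1 - L5 - DC: 14+5+4+12+7 = 42
DC - L5 - M1 - X6 - S5 - DC: 7+12+9+5+17 = 50
DC - L5 - X6 - M1 - S5 - DC: 7+15+9+4+17 = 52
The minimum is 42.
One optimal route: DC → X6 → S5 → M1 → L5 → DC (or its reverse).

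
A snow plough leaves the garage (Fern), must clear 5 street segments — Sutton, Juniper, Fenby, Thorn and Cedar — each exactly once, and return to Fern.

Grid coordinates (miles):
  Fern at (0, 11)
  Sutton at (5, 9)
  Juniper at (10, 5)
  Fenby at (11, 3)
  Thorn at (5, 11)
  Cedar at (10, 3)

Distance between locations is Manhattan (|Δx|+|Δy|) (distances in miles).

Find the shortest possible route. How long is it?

Fern-Sutton-Juniper-Fenby-Thorn-Cedar-Fern: 7+9+3+14+13+18 = 64
Fern-Sutton-Juniper-Fenby-Cedar-Thorn-Fern: 7+9+3+1+13+5 = 38
Fern-Sutton-Juniper-Thorn-Fenby-Cedar-Fern: 7+9+11+14+1+18 = 60
Fern-Sutton-Juniper-Thorn-Cedar-Fenby-Fern: 7+9+11+13+1+19 = 60
Fern-Sutton-Juniper-Cedar-Fenby-Thorn-Fern: 7+9+2+1+14+5 = 38
Fern-Sutton-Juniper-Cedar-Thorn-Fenby-Fern: 7+9+2+13+14+19 = 64
Fern-Sutton-Fenby-Juniper-Thorn-Cedar-Fern: 7+12+3+11+13+18 = 64
Fern-Sutton-Fenby-Juniper-Cedar-Thorn-Fern: 7+12+3+2+13+5 = 42
Fern-Sutton-Fenby-Thorn-Juniper-Cedar-Fern: 7+12+14+11+2+18 = 64
Fern-Sutton-Fenby-Thorn-Cedar-Juniper-Fern: 7+12+14+13+2+16 = 64
Fern-Sutton-Fenby-Cedar-Juniper-Thorn-Fern: 7+12+1+2+11+5 = 38
Fern-Sutton-Fenby-Cedar-Thorn-Juniper-Fern: 7+12+1+13+11+16 = 60
Fern-Sutton-Thorn-Juniper-Fenby-Cedar-Fern: 7+2+11+3+1+18 = 42
Fern-Sutton-Thorn-Juniper-Cedar-Fenby-Fern: 7+2+11+2+1+19 = 42
… (46 more)
The minimum is 38.
One optimal route: Fern → Sutton → Juniper → Fenby → Cedar → Thorn → Fern (or its reverse).

Minimum total distance: 38 miles.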